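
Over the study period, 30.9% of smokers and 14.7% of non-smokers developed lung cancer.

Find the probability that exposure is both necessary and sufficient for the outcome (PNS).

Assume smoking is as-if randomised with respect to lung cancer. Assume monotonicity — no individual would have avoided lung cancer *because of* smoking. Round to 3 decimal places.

PNS ≈ 0.162

p₁ = 0.309, p₀ = 0.147.
Under exogeneity and monotonicity, PNS = p₁ − p₀.
PNS = 0.309 − 0.147 = 0.162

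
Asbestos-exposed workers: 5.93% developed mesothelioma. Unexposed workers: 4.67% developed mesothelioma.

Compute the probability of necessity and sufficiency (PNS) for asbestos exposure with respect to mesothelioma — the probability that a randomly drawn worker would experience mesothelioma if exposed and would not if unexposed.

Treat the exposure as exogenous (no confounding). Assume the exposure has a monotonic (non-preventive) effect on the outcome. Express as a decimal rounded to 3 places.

PNS ≈ 0.013

p₁ = 0.0593, p₀ = 0.0467.
Under exogeneity and monotonicity, PNS = p₁ − p₀.
PNS = 0.0593 − 0.0467 = 0.0126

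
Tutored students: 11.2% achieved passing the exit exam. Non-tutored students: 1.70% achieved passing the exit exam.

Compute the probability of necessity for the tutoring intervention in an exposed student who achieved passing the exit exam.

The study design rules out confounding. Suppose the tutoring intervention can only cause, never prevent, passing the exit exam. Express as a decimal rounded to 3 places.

p₁ = 0.112, p₀ = 0.017.
Under exogeneity and monotonicity, PN = (p₁ − p₀) / p₁.
PN = (0.112 − 0.017) / 0.112 = 0.095 / 0.112 ≈ 0.8482

PN ≈ 0.848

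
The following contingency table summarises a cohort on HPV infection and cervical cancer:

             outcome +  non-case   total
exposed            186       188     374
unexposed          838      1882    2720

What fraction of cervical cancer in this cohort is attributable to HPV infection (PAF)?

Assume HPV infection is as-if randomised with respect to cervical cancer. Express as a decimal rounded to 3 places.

p₁ = P(outcome | exposed) = 186/374 = 0.49733
p₀ = P(outcome | unexposed) = 838/2720 = 0.30809
Exposure prevalence π = 374/3094 = 0.12088; overall risk P(Y=1) = 0.33096.
Under exogeneity, PAF = [P(Y=1) − p₀]/P(Y=1).
PAF = (0.33096 − 0.30809) / 0.33096 ≈ 0.0691

PAF ≈ 0.069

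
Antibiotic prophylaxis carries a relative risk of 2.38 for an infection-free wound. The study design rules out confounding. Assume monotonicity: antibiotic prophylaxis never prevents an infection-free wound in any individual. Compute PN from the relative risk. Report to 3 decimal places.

PN ≈ 0.580

Under exogeneity and monotonicity, PN = (RR − 1) / RR = 1 − 1/RR.
PN = (2.38 − 1) / 2.38 = 1.38 / 2.38 ≈ 0.5798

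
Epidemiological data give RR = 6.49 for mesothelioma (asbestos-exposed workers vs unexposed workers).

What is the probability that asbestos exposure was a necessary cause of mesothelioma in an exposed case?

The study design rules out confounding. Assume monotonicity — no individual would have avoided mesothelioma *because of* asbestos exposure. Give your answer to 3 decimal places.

Under exogeneity and monotonicity, PN = (RR − 1) / RR = 1 − 1/RR.
PN = (6.49 − 1) / 6.49 = 5.49 / 6.49 ≈ 0.8459

PN ≈ 0.846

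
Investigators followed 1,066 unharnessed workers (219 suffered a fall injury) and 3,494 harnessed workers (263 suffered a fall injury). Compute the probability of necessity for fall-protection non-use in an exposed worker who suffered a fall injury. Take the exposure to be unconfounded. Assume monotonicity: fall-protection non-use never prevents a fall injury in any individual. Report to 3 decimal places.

p₁ = P(outcome | exposed) = 219/1066 = 0.20544
p₀ = P(outcome | unexposed) = 263/3494 = 0.075272
Under exogeneity and monotonicity, PN = (p₁ − p₀) / p₁.
PN = (0.20544 − 0.075272) / 0.20544 = 0.13017 / 0.20544 ≈ 0.6336

PN ≈ 0.634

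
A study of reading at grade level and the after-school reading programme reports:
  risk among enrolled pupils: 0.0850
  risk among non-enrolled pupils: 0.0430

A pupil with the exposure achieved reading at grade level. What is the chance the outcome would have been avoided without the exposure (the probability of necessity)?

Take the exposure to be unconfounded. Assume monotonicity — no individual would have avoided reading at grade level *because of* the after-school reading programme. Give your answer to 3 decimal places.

Let p₁ = 0.085, p₀ = 0.043.
Under exogeneity and monotonicity, PN = (p₁ − p₀) / p₁.
PN = (0.085 − 0.043) / 0.085 = 0.042 / 0.085 ≈ 0.4941

PN ≈ 0.494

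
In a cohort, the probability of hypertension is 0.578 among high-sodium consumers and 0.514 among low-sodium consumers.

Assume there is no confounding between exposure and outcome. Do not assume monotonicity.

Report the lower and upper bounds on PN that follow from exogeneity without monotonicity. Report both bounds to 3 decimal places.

0.111 ≤ PN ≤ 0.841

Let p₁ = 0.578, p₀ = 0.514.
Under exogeneity alone the bounds on PN are max{0,(p₁−p₀)/p₁} ≤ PN ≤ min{1,(1−p₀)/p₁}.
  lower = (p₁ − p₀)/p₁ = 0.064 / 0.578 ≈ 0.1107
  upper = min{1, (1 − p₀)/p₁} = 0.486 / 0.578 ≈ 0.8408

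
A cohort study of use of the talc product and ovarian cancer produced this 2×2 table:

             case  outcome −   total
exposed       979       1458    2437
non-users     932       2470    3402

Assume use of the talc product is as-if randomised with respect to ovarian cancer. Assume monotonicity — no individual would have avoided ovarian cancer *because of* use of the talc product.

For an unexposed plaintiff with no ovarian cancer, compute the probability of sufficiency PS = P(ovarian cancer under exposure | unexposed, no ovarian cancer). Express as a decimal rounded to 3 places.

p₁ = P(outcome | exposed) = 979/2437 = 0.40172
p₀ = P(outcome | unexposed) = 932/3402 = 0.27396
Under exogeneity and monotonicity, PS = (p₁ − p₀) / (1 − p₀).
PS = (0.40172 − 0.27396) / (1 − 0.27396) = 0.12777 / 0.72604 ≈ 0.1760

PS ≈ 0.176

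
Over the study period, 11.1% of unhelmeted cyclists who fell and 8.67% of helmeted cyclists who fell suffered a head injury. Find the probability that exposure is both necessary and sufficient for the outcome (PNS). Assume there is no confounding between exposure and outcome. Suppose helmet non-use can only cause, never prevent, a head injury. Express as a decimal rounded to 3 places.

p₁ = 0.111, p₀ = 0.0867.
Under exogeneity and monotonicity, PNS = p₁ − p₀.
PNS = 0.111 − 0.0867 = 0.0243

PNS ≈ 0.024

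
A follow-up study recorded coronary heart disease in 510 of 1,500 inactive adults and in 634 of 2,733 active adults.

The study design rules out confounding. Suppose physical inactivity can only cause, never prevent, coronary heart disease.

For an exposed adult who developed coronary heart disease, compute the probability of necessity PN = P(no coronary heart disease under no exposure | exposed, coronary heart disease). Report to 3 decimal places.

p₁ = P(outcome | exposed) = 510/1500 = 0.34
p₀ = P(outcome | unexposed) = 634/2733 = 0.23198
Under exogeneity and monotonicity, PN = (p₁ − p₀) / p₁.
PN = (0.34 − 0.23198) / 0.34 = 0.10802 / 0.34 ≈ 0.3177

PN ≈ 0.318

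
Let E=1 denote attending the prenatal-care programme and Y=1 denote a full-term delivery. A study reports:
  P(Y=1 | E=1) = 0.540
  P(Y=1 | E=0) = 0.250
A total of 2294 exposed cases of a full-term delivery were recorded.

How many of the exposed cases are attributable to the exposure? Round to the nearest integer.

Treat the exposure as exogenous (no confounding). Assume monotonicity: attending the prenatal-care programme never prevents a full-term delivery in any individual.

Let p₁ = 0.54, p₀ = 0.25.
PN = (p₁ − p₀)/p₁ = (0.54 − 0.25) / 0.54 ≈ 0.53704.
Attributable cases ≈ PN × (exposed cases) = 0.53704 × 2294 ≈ 1231.96.

about 1232 cases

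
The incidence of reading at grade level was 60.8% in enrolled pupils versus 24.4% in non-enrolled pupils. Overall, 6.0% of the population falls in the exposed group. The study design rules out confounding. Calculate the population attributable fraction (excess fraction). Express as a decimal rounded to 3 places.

p₁ = 0.608, p₀ = 0.244.
Overall risk P(Y=1) = π·p₁ + (1−π)·p₀ = 0.06×0.608 + 0.94×0.244 = 0.26584.
Under exogeneity, PAF = [P(Y=1) − p₀] / P(Y=1).
PAF = (0.26584 − 0.244) / 0.26584 ≈ 0.0822

PAF ≈ 0.082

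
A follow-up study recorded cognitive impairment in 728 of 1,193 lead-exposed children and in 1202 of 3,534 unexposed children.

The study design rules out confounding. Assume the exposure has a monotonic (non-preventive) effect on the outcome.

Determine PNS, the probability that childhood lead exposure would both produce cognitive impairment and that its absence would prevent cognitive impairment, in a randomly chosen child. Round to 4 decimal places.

p₁ = P(outcome | exposed) = 728/1193 = 0.61023
p₀ = P(outcome | unexposed) = 1202/3534 = 0.34012
Under exogeneity and monotonicity, PNS = p₁ − p₀.
PNS = 0.61023 − 0.34012 = 0.2701

PNS ≈ 0.2701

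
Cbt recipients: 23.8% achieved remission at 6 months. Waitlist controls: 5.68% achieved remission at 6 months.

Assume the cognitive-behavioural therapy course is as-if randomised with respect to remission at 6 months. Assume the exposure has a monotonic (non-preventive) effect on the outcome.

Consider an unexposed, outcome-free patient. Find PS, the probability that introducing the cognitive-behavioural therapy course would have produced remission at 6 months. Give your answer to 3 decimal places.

PS ≈ 0.192

p₁ = 0.238, p₀ = 0.0568.
Under exogeneity and monotonicity, PS = (p₁ − p₀) / (1 − p₀).
PS = (0.238 − 0.0568) / (1 − 0.0568) = 0.1812 / 0.9432 ≈ 0.1921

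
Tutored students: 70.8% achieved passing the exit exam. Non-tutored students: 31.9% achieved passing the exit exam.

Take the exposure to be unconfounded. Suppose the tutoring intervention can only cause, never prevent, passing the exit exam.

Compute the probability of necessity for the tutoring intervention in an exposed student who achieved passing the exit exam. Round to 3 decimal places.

p₁ = 0.708, p₀ = 0.319.
Under exogeneity and monotonicity, PN = (p₁ − p₀) / p₁.
PN = (0.708 − 0.319) / 0.708 = 0.389 / 0.708 ≈ 0.5494

PN ≈ 0.549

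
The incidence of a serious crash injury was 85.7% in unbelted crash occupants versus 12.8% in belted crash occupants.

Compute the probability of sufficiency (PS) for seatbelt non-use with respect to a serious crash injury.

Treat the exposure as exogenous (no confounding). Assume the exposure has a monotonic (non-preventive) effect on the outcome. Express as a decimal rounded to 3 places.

p₁ = 0.857, p₀ = 0.128.
Under exogeneity and monotonicity, PS = (p₁ − p₀) / (1 − p₀).
PS = (0.857 − 0.128) / (1 − 0.128) = 0.729 / 0.872 ≈ 0.8360

PS ≈ 0.836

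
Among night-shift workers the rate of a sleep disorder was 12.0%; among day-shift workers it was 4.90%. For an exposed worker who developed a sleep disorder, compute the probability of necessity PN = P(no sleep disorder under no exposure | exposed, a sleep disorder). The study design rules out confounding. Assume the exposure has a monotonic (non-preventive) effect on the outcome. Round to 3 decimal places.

p₁ = 0.12, p₀ = 0.049.
Under exogeneity and monotonicity, PN = (p₁ − p₀) / p₁.
PN = (0.12 − 0.049) / 0.12 = 0.071 / 0.12 ≈ 0.5917

PN ≈ 0.592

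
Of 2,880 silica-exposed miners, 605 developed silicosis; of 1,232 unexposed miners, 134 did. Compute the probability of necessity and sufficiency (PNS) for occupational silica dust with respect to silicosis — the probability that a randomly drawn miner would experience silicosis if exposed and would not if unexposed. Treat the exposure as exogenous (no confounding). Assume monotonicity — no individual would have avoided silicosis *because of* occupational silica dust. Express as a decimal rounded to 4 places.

PNS ≈ 0.1013

p₁ = P(outcome | exposed) = 605/2880 = 0.21007
p₀ = P(outcome | unexposed) = 134/1232 = 0.10877
Under exogeneity and monotonicity, PNS = p₁ − p₀.
PNS = 0.21007 − 0.10877 = 0.1013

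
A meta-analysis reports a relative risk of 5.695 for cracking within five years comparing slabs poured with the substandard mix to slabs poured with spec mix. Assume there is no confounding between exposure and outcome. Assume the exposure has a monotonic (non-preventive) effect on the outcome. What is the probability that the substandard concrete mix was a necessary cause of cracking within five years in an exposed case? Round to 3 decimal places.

Under exogeneity and monotonicity, PN = (RR − 1) / RR = 1 − 1/RR.
PN = (5.695 − 1) / 5.695 = 4.695 / 5.695 ≈ 0.8244

PN ≈ 0.824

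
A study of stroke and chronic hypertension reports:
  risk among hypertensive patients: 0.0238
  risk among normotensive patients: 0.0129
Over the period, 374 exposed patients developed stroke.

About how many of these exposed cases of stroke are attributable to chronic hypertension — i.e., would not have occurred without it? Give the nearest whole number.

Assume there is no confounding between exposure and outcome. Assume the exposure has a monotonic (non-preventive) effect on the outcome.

about 171 cases

Let p₁ = 0.0238, p₀ = 0.0129.
PN = (p₁ − p₀)/p₁ = (0.0238 − 0.0129) / 0.0238 ≈ 0.45798.
Attributable cases ≈ PN × (exposed cases) = 0.45798 × 374 ≈ 171.29.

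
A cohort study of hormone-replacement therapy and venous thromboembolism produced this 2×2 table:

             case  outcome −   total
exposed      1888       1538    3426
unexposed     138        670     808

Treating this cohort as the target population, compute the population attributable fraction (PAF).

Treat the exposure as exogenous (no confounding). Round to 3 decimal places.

p₁ = P(outcome | exposed) = 1888/3426 = 0.55108
p₀ = P(outcome | unexposed) = 138/808 = 0.17079
Exposure prevalence π = 3426/4234 = 0.80916; overall risk P(Y=1) = 0.47851.
Under exogeneity, PAF = [P(Y=1) − p₀]/P(Y=1).
PAF = (0.47851 − 0.17079) / 0.47851 ≈ 0.6431

PAF ≈ 0.643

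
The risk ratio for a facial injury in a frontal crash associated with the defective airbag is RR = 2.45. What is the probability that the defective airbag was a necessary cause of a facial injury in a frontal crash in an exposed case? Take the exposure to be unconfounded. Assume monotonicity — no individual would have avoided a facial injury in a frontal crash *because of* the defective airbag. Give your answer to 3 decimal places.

Under exogeneity and monotonicity, PN = (RR − 1) / RR = 1 − 1/RR.
PN = (2.45 − 1) / 2.45 = 1.45 / 2.45 ≈ 0.5918

PN ≈ 0.592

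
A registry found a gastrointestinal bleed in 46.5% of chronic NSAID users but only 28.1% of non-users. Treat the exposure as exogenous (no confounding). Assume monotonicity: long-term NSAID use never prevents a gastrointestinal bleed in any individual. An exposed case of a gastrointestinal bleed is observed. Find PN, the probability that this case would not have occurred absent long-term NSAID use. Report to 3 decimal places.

p₁ = 0.465, p₀ = 0.281.
Under exogeneity and monotonicity, PN = (p₁ − p₀) / p₁.
PN = (0.465 − 0.281) / 0.465 = 0.184 / 0.465 ≈ 0.3957

PN ≈ 0.396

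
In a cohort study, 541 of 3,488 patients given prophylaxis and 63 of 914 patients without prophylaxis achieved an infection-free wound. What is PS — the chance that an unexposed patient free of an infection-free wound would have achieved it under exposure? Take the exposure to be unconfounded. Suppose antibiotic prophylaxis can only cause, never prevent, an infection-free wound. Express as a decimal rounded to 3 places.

PS ≈ 0.093

p₁ = P(outcome | exposed) = 541/3488 = 0.1551
p₀ = P(outcome | unexposed) = 63/914 = 0.068928
Under exogeneity and monotonicity, PS = (p₁ − p₀) / (1 − p₀).
PS = (0.1551 − 0.068928) / (1 − 0.068928) = 0.086175 / 0.93107 ≈ 0.0926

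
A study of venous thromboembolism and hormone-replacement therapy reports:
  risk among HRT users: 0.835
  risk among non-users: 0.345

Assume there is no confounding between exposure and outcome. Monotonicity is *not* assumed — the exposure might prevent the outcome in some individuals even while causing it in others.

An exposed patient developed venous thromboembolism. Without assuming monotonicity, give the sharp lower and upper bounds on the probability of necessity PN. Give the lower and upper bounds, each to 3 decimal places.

0.587 ≤ PN ≤ 0.784

Let p₁ = 0.835, p₀ = 0.345.
Under exogeneity alone the bounds on PN are max{0,(p₁−p₀)/p₁} ≤ PN ≤ min{1,(1−p₀)/p₁}.
  lower = (p₁ − p₀)/p₁ = 0.49 / 0.835 ≈ 0.5868
  upper = min{1, (1 − p₀)/p₁} = 0.655 / 0.835 ≈ 0.7844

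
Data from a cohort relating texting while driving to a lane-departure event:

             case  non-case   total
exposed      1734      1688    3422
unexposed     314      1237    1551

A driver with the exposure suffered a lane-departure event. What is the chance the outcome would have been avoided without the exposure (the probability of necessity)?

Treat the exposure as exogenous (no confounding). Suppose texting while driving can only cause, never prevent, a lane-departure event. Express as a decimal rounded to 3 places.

p₁ = P(outcome | exposed) = 1734/3422 = 0.50672
p₀ = P(outcome | unexposed) = 314/1551 = 0.20245
Under exogeneity and monotonicity, PN = (p₁ − p₀)/p₁.
PN = (0.50672 − 0.20245) / 0.50672 ≈ 0.6005

PN ≈ 0.600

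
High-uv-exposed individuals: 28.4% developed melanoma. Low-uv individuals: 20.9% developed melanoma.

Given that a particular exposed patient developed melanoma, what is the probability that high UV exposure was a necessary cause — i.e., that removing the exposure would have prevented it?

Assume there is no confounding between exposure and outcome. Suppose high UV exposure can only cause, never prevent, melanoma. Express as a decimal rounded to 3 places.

PN ≈ 0.264

p₁ = 0.284, p₀ = 0.209.
Under exogeneity and monotonicity, PN = (p₁ − p₀) / p₁.
PN = (0.284 − 0.209) / 0.284 = 0.075 / 0.284 ≈ 0.2641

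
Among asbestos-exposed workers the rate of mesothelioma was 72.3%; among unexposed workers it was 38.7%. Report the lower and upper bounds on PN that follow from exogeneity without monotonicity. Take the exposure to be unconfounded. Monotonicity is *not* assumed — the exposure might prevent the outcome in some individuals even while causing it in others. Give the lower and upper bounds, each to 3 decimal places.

p₁ = 0.723, p₀ = 0.387.
Under exogeneity alone the bounds on PN are max{0,(p₁−p₀)/p₁} ≤ PN ≤ min{1,(1−p₀)/p₁}.
  lower = (p₁ − p₀)/p₁ = 0.336 / 0.723 ≈ 0.4647
  upper = min{1, (1 − p₀)/p₁} = 0.613 / 0.723 ≈ 0.8479

0.465 ≤ PN ≤ 0.848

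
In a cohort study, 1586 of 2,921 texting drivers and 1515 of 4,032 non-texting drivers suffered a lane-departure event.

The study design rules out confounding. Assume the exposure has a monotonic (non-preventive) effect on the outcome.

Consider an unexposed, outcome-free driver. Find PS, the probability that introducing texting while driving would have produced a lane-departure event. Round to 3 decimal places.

PS ≈ 0.268

p₁ = P(outcome | exposed) = 1586/2921 = 0.54296
p₀ = P(outcome | unexposed) = 1515/4032 = 0.37574
Under exogeneity and monotonicity, PS = (p₁ − p₀) / (1 − p₀).
PS = (0.54296 − 0.37574) / (1 − 0.37574) = 0.16722 / 0.62426 ≈ 0.2679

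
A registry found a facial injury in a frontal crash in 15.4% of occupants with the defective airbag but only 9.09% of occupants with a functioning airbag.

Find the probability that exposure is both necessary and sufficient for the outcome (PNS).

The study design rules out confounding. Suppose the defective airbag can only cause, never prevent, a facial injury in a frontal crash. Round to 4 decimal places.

PNS ≈ 0.0631

p₁ = 0.154, p₀ = 0.0909.
Under exogeneity and monotonicity, PNS = p₁ − p₀.
PNS = 0.154 − 0.0909 = 0.0631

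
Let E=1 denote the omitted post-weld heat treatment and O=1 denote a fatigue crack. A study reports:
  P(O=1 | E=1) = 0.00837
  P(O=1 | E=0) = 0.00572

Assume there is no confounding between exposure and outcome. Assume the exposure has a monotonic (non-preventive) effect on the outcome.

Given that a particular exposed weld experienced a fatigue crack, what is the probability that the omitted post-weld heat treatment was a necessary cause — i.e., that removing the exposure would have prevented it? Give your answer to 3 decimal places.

PN ≈ 0.317

Let p₁ = 0.00837, p₀ = 0.00572.
Under exogeneity and monotonicity, PN = (p₁ − p₀) / p₁.
PN = (0.00837 − 0.00572) / 0.00837 = 0.00265 / 0.00837 ≈ 0.3166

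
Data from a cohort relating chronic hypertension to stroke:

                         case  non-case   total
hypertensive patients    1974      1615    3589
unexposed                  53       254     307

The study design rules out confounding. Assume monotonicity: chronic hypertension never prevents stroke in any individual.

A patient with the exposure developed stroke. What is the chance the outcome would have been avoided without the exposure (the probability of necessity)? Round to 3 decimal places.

PN ≈ 0.686

p₁ = P(outcome | exposed) = 1974/3589 = 0.55001
p₀ = P(outcome | unexposed) = 53/307 = 0.17264
Under exogeneity and monotonicity, PN = (p₁ − p₀) / p₁.
PN = (0.55001 − 0.17264) / 0.55001 = 0.37738 / 0.55001 ≈ 0.6861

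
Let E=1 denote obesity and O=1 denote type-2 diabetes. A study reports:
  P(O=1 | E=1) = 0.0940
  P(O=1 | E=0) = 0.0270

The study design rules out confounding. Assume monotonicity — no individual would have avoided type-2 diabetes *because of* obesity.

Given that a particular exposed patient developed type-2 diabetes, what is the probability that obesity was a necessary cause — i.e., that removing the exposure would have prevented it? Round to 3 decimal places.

PN ≈ 0.713

Let p₁ = 0.094, p₀ = 0.027.
Under exogeneity and monotonicity, PN = (p₁ − p₀) / p₁.
PN = (0.094 − 0.027) / 0.094 = 0.067 / 0.094 ≈ 0.7128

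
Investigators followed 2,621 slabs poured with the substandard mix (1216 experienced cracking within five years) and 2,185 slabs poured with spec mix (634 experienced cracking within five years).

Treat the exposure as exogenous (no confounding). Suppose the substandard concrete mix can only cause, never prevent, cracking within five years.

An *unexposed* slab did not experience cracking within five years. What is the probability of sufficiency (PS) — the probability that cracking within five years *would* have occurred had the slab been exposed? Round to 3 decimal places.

p₁ = P(outcome | exposed) = 1216/2621 = 0.46395
p₀ = P(outcome | unexposed) = 634/2185 = 0.29016
Under exogeneity and monotonicity, PS = (p₁ − p₀) / (1 − p₀).
PS = (0.46395 − 0.29016) / (1 − 0.29016) = 0.17378 / 0.70984 ≈ 0.2448

PS ≈ 0.245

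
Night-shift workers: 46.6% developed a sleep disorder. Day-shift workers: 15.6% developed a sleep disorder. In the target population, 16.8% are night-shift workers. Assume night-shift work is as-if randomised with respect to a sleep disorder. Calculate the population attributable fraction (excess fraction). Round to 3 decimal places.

PAF ≈ 0.250

p₁ = 0.466, p₀ = 0.156.
Overall risk P(Y=1) = π·p₁ + (1−π)·p₀ = 0.168×0.466 + 0.832×0.156 = 0.20808.
Under exogeneity, PAF = [P(Y=1) − p₀] / P(Y=1).
PAF = (0.20808 − 0.156) / 0.20808 ≈ 0.2503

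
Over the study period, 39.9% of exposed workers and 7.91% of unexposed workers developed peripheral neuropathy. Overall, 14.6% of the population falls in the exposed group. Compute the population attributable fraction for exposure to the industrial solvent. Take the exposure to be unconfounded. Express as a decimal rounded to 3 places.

p₁ = 0.399, p₀ = 0.0791.
Overall risk P(Y=1) = π·p₁ + (1−π)·p₀ = 0.146×0.399 + 0.854×0.0791 = 0.12581.
Under exogeneity, PAF = [P(Y=1) − p₀] / P(Y=1).
PAF = (0.12581 − 0.0791) / 0.12581 ≈ 0.3713

PAF ≈ 0.371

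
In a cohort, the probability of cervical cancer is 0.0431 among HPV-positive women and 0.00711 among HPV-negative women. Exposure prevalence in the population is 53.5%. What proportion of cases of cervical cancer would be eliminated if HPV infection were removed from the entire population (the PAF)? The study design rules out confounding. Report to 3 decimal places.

PAF ≈ 0.730

Let p₁ = 0.0431, p₀ = 0.00711.
Overall risk P(Y=1) = π·p₁ + (1−π)·p₀ = 0.535×0.0431 + 0.465×0.00711 = 0.026365.
Under exogeneity, PAF = [P(Y=1) − p₀] / P(Y=1).
PAF = (0.026365 − 0.00711) / 0.026365 ≈ 0.7303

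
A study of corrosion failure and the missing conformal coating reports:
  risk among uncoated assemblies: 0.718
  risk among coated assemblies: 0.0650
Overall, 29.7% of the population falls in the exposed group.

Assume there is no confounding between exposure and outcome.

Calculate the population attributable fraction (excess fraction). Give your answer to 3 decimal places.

PAF ≈ 0.749

Let p₁ = 0.718, p₀ = 0.065.
Overall risk P(Y=1) = π·p₁ + (1−π)·p₀ = 0.297×0.718 + 0.703×0.065 = 0.25894.
Under exogeneity, PAF = [P(Y=1) − p₀] / P(Y=1).
PAF = (0.25894 − 0.065) / 0.25894 ≈ 0.7490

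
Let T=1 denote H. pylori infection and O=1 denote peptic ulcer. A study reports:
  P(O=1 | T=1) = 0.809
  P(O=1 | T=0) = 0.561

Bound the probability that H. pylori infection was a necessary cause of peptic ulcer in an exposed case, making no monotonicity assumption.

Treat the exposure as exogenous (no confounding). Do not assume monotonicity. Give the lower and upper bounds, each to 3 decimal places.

Let p₁ = 0.809, p₀ = 0.561.
Under exogeneity alone the bounds on PN are max{0,(p₁−p₀)/p₁} ≤ PN ≤ min{1,(1−p₀)/p₁}.
  lower = (p₁ − p₀)/p₁ = 0.248 / 0.809 ≈ 0.3066
  upper = min{1, (1 − p₀)/p₁} = 0.439 / 0.809 ≈ 0.5426

0.307 ≤ PN ≤ 0.543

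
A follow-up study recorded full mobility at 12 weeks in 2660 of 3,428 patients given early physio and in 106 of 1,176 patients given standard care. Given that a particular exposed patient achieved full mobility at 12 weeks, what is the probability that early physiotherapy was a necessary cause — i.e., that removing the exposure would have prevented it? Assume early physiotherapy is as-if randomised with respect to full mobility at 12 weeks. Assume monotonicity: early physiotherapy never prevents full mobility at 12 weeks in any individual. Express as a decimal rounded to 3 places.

PN ≈ 0.884

p₁ = P(outcome | exposed) = 2660/3428 = 0.77596
p₀ = P(outcome | unexposed) = 106/1176 = 0.090136
Under exogeneity and monotonicity, PN = (p₁ − p₀) / p₁.
PN = (0.77596 − 0.090136) / 0.77596 = 0.68583 / 0.77596 ≈ 0.8838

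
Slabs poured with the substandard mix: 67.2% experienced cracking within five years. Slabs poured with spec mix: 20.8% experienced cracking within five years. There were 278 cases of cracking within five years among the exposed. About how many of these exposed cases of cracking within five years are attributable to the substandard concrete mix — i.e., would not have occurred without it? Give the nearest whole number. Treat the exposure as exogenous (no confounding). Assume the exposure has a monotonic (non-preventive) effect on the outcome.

about 192 cases

p₁ = 0.672, p₀ = 0.208.
PN = (p₁ − p₀)/p₁ = (0.672 − 0.208) / 0.672 ≈ 0.69048.
Attributable cases ≈ PN × (exposed cases) = 0.69048 × 278 ≈ 191.95.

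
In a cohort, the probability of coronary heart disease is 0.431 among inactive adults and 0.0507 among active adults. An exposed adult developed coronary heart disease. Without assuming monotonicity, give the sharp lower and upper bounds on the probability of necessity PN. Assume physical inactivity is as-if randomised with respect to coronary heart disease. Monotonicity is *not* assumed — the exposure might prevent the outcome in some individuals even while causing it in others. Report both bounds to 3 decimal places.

0.882 ≤ PN ≤ 1.000

Let p₁ = 0.431, p₀ = 0.0507.
Under exogeneity alone the bounds on PN are max{0,(p₁−p₀)/p₁} ≤ PN ≤ min{1,(1−p₀)/p₁}.
  lower = (p₁ − p₀)/p₁ = 0.3803 / 0.431 ≈ 0.8824
  upper = min{1, (1 − p₀)/p₁} = 0.9493 / 0.431 ≈ 2.2026 → capped at 1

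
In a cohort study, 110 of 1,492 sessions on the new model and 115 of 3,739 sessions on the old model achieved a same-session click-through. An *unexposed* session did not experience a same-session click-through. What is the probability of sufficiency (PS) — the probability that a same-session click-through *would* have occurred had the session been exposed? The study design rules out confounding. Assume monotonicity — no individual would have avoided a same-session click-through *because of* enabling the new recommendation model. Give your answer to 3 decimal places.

p₁ = P(outcome | exposed) = 110/1492 = 0.073727
p₀ = P(outcome | unexposed) = 115/3739 = 0.030757
Under exogeneity and monotonicity, PS = (p₁ − p₀) / (1 − p₀).
PS = (0.073727 − 0.030757) / (1 − 0.030757) = 0.04297 / 0.96924 ≈ 0.0443

PS ≈ 0.044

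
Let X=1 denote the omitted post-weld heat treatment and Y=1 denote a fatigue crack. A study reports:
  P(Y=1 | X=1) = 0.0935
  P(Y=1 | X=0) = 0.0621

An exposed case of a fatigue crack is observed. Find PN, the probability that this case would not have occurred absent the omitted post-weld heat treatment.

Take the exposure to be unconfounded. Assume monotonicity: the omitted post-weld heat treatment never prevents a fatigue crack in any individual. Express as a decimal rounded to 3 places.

PN ≈ 0.336

Let p₁ = 0.0935, p₀ = 0.0621.
Under exogeneity and monotonicity, PN = (p₁ − p₀) / p₁.
PN = (0.0935 − 0.0621) / 0.0935 = 0.0314 / 0.0935 ≈ 0.3358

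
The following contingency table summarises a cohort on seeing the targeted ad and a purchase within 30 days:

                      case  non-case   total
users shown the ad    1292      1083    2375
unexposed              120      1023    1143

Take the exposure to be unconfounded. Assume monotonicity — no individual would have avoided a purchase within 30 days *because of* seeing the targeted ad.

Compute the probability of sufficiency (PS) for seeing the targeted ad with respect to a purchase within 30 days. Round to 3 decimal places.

PS ≈ 0.491

p₁ = P(outcome | exposed) = 1292/2375 = 0.544
p₀ = P(outcome | unexposed) = 120/1143 = 0.10499
Under exogeneity and monotonicity, PS = (p₁ − p₀)/(1 − p₀).
PS = (0.544 − 0.10499) / 0.89501 ≈ 0.4905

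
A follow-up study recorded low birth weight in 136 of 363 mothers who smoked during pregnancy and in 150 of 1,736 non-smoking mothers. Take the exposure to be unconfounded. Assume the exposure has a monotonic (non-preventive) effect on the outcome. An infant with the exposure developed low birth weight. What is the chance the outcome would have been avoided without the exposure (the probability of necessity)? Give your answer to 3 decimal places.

p₁ = P(outcome | exposed) = 136/363 = 0.37466
p₀ = P(outcome | unexposed) = 150/1736 = 0.086406
Under exogeneity and monotonicity, PN = (p₁ − p₀) / p₁.
PN = (0.37466 − 0.086406) / 0.37466 = 0.28825 / 0.37466 ≈ 0.7694

PN ≈ 0.769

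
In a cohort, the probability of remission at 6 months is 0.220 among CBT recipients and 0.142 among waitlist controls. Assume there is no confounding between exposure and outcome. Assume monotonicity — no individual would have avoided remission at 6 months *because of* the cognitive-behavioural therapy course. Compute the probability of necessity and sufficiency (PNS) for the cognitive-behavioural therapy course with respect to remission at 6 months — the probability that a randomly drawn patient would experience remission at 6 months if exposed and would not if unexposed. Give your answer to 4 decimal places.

Let p₁ = 0.22, p₀ = 0.142.
Under exogeneity and monotonicity, PNS = p₁ − p₀.
PNS = 0.22 − 0.142 = 0.078

PNS ≈ 0.0780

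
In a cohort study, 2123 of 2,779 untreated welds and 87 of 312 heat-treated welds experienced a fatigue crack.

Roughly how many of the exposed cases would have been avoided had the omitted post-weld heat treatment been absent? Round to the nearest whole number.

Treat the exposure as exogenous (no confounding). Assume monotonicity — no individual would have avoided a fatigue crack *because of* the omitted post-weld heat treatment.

p₁ = P(outcome | exposed) = 2123/2779 = 0.76394
p₀ = P(outcome | unexposed) = 87/312 = 0.27885
PN = (p₁ − p₀)/p₁ = (0.76394 − 0.27885) / 0.76394 ≈ 0.63499.
Attributable cases ≈ PN × (exposed cases) = 0.63499 × 2123 ≈ 1348.09.

about 1348 cases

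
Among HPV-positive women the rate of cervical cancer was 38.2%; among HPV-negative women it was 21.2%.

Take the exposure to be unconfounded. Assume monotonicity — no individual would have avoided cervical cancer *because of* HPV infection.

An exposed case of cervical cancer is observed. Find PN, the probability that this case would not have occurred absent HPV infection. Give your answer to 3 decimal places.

p₁ = 0.382, p₀ = 0.212.
Under exogeneity and monotonicity, PN = (p₁ − p₀) / p₁.
PN = (0.382 − 0.212) / 0.382 = 0.17 / 0.382 ≈ 0.4450

PN ≈ 0.445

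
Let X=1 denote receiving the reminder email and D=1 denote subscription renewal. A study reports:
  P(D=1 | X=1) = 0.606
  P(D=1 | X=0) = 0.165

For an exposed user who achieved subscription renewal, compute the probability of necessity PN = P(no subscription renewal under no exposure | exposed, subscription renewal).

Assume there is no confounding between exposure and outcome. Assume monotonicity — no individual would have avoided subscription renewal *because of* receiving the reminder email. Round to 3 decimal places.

Let p₁ = 0.606, p₀ = 0.165.
Under exogeneity and monotonicity, PN = (p₁ − p₀) / p₁.
PN = (0.606 − 0.165) / 0.606 = 0.441 / 0.606 ≈ 0.7277

PN ≈ 0.728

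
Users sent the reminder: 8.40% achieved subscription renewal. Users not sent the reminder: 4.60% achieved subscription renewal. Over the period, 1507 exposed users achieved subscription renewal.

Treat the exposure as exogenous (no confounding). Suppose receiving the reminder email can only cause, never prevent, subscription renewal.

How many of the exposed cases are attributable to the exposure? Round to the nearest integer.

about 682 cases

p₁ = 0.084, p₀ = 0.046.
PN = (p₁ − p₀)/p₁ = (0.084 − 0.046) / 0.084 ≈ 0.45238.
Attributable cases ≈ PN × (exposed cases) = 0.45238 × 1507 ≈ 681.74.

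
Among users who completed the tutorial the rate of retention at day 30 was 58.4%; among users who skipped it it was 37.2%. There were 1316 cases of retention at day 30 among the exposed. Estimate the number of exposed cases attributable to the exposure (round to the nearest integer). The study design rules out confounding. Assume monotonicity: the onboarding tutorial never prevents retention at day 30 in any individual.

p₁ = 0.584, p₀ = 0.372.
PN = (p₁ − p₀)/p₁ = (0.584 − 0.372) / 0.584 ≈ 0.36301.
Attributable cases ≈ PN × (exposed cases) = 0.36301 × 1316 ≈ 477.73.

about 478 cases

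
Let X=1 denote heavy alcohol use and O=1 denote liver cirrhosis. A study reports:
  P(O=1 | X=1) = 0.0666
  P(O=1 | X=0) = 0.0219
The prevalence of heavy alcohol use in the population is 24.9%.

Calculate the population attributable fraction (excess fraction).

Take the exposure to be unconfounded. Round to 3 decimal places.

PAF ≈ 0.337

Let p₁ = 0.0666, p₀ = 0.0219.
Overall risk P(Y=1) = π·p₁ + (1−π)·p₀ = 0.249×0.0666 + 0.751×0.0219 = 0.03303.
Under exogeneity, PAF = [P(Y=1) − p₀] / P(Y=1).
PAF = (0.03303 − 0.0219) / 0.03303 ≈ 0.3370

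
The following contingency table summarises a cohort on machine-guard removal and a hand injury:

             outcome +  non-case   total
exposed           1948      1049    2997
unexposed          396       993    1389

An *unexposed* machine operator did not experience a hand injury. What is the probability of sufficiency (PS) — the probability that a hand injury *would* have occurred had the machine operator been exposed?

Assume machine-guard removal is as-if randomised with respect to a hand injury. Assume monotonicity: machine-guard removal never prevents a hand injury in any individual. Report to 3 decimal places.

p₁ = P(outcome | exposed) = 1948/2997 = 0.64998
p₀ = P(outcome | unexposed) = 396/1389 = 0.2851
Under exogeneity and monotonicity, PS = (p₁ − p₀)/(1 − p₀).
PS = (0.64998 − 0.2851) / 0.7149 ≈ 0.5104

PS ≈ 0.510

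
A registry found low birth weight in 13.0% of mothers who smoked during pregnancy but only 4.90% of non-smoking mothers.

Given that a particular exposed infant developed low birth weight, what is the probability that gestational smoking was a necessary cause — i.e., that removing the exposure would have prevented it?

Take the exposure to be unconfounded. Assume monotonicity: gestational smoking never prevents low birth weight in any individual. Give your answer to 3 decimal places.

PN ≈ 0.623

p₁ = 0.13, p₀ = 0.049.
Under exogeneity and monotonicity, PN = (p₁ − p₀) / p₁.
PN = (0.13 − 0.049) / 0.13 = 0.081 / 0.13 ≈ 0.6231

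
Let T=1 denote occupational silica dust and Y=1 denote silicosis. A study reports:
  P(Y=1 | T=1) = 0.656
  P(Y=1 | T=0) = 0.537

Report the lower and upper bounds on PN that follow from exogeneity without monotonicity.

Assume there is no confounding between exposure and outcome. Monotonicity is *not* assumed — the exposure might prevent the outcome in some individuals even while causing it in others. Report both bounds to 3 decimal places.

0.181 ≤ PN ≤ 0.706

Let p₁ = 0.656, p₀ = 0.537.
Under exogeneity alone the bounds on PN are max{0,(p₁−p₀)/p₁} ≤ PN ≤ min{1,(1−p₀)/p₁}.
  lower = (p₁ − p₀)/p₁ = 0.119 / 0.656 ≈ 0.1814
  upper = min{1, (1 − p₀)/p₁} = 0.463 / 0.656 ≈ 0.7058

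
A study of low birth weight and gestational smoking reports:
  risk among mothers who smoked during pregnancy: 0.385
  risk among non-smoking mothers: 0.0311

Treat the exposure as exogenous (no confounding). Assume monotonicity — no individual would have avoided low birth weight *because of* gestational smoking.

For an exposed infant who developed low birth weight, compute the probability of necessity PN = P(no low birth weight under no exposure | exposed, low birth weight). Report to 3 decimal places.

Let p₁ = 0.385, p₀ = 0.0311.
Under exogeneity and monotonicity, PN = (p₁ − p₀) / p₁.
PN = (0.385 − 0.0311) / 0.385 = 0.3539 / 0.385 ≈ 0.9192

PN ≈ 0.919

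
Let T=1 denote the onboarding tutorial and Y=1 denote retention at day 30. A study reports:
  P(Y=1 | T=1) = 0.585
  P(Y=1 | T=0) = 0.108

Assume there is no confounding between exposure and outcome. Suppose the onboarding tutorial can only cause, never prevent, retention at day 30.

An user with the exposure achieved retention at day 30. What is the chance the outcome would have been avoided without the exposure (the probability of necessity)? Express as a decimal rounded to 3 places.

PN ≈ 0.815

Let p₁ = 0.585, p₀ = 0.108.
Under exogeneity and monotonicity, PN = (p₁ − p₀) / p₁.
PN = (0.585 − 0.108) / 0.585 = 0.477 / 0.585 ≈ 0.8154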